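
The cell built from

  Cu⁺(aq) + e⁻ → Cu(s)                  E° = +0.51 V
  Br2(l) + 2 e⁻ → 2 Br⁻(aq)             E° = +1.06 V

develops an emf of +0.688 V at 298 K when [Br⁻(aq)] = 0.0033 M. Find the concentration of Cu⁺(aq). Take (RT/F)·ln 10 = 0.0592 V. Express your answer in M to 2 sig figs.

1.4 M

Br₂/Br⁻ is the cathode (higher E°); E°cell = +1.06 − (+0.51) = +0.55 V with n = 2.
From the Nernst equation, log Q = n(E° − E)/0.0592 = 2·(+0.55 − (+0.688))/0.0592 = −4.662.
Balancing electrons gives Br2(l) + 2 Cu(s) → 2 Br⁻(aq) + 2 Cu⁺(aq); thus Q = [Br⁻(aq)]^2·[Cu⁺(aq)]^2.
Substituting the known concentrations and solving, log [Cu⁺(aq)] = 0.150 and [Cu⁺(aq)] = 1.4 M.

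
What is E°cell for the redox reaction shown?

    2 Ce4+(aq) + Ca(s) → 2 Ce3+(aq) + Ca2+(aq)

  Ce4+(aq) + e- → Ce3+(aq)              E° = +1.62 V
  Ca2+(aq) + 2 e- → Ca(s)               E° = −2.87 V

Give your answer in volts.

+4.49 V

In the reaction as written, Ce4+(aq) is reduced (cathode) and Ca2+(aq) is produced by oxidation at the anode.
E°cell = E°(cathode) − E°(anode) = +1.62 − (−2.87) = +4.49 V.
The positive value indicates the reaction is spontaneous as written.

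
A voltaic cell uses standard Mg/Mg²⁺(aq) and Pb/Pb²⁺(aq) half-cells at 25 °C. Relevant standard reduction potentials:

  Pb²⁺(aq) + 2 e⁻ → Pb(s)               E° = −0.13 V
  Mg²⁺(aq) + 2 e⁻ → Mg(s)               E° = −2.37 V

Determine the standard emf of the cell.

Of the two couples in this cell, the one with the more positive reduction potential is reduced at the cathode: here that is Pb²⁺/Pb (−0.13 V); Mg²⁺/Mg (−2.37 V) is the anode.
E°cell = E°(cathode) − E°(anode) = −0.13 − (−2.37) = +2.24 V.

+2.24 V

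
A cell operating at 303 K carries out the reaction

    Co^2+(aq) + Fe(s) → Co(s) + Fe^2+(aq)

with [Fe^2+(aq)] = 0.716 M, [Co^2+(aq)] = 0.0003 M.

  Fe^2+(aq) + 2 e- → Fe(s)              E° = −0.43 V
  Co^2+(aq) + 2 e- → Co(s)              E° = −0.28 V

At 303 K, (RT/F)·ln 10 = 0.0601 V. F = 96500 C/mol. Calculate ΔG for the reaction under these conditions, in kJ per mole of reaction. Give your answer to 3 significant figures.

With Co²⁺/Co reduced at the cathode, E°cell = −0.28 − (−0.43) = +0.15 V and n = 2.
The reaction quotient is [Fe^2+(aq)] / [Co^2+(aq)] = 2.39×10^3; by Nernst, E = +0.15 − (0.0601/2)(3.378) = +0.0485 V.
ΔG = −nFE = −(2)(96500)(+0.0485) J/mol = −9.36 kJ/mol.

−9.36 kJ/mol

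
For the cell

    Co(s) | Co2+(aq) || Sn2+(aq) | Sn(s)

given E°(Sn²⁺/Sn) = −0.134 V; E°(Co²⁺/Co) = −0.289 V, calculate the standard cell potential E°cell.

By convention the left-hand electrode in cell notation is the anode (oxidation) and the right-hand electrode is the cathode (reduction).
E°cell = E°(right) − E°(left) = −0.134 − (−0.289) = +0.155 V.

+0.155 V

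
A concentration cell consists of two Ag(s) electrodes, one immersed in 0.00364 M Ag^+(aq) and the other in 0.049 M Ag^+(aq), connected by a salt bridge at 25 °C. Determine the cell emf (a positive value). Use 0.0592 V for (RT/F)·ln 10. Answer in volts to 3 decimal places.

For a concentration cell E°cell = 0, since both electrodes use the same couple.
The compartment with the higher Ag^+(aq) concentration (0.049 M) acts as the cathode; ions are reduced there and produced at the dilute (0.00364 M) anode.
With n = 1, Ecell = −(0.0592/1)·log([dilute]/[conc]) = −(0.0592/1)·log(0.00364/0.049) = +0.067 V.

0.067 V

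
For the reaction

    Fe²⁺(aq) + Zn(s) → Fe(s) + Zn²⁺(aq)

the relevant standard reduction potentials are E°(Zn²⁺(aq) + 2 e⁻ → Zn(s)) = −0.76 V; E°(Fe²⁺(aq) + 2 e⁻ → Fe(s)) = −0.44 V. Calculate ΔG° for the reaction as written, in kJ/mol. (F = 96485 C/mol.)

In the reaction as written Fe²⁺(aq) is reduced, so the Fe²⁺/Fe couple is the cathode and Zn²⁺/Zn is the anode.
E°cell = −0.44 − (−0.76) = +0.32 V; balancing electrons gives n = 2.
ΔG° = −nFE°cell = −(2)(96485)(+0.32) J/mol = −61.8 kJ/mol.

−61.8 kJ/mol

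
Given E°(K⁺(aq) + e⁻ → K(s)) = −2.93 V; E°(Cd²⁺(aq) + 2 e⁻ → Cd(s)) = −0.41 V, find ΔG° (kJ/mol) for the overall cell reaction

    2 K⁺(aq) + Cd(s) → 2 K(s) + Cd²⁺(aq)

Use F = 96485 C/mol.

In the reaction as written K⁺(aq) is reduced, so the K⁺/K couple is the cathode and Cd²⁺/Cd is the anode.
E°cell = −2.93 − (−0.41) = −2.52 V; balancing electrons gives n = 2.
ΔG° = −nFE°cell = −(2)(96485)(−2.52) J/mol = +486 kJ/mol.

+486 kJ/mol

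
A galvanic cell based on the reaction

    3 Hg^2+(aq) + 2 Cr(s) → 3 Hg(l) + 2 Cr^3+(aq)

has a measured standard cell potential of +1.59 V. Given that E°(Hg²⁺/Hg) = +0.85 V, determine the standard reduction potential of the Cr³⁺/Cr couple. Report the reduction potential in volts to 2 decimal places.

−0.74 V

In the reaction as written the Hg²⁺/Hg couple is reduced (cathode) and Cr³⁺/Cr is oxidized (anode), so E°cell = E°(Hg²⁺/Hg) − E°(Cr³⁺/Cr).
E°(Cr³⁺/Cr) = E°(cathode) − E°cell = +0.85 − (+1.59) = −0.74 V.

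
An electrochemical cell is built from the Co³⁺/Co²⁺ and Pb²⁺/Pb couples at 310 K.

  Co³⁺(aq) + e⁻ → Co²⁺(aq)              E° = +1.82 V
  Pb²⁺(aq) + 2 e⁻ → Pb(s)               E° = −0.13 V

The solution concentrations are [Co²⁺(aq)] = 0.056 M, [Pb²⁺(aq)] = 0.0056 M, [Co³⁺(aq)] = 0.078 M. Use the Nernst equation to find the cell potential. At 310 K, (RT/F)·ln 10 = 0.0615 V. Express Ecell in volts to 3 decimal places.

+2.028 V

Co³⁺/Co²⁺ is reduced (cathode, E° = +1.82 V) and Pb²⁺/Pb is oxidized (anode).
The standard potential is +1.82 − (−0.13) = +1.95 V and the balanced reaction transfers n = 2 electrons.
The balanced reaction is 2 Co³⁺(aq) + Pb(s) → 2 Co²⁺(aq) + Pb²⁺(aq), so Q = ([Co²⁺(aq)]^2·[Pb²⁺(aq)]) / [Co³⁺(aq)]^2 = 0.00289 and log Q = −2.540.
By the Nernst equation, E = +1.95 − (0.0615/2)·(−2.540) = +2.028 V.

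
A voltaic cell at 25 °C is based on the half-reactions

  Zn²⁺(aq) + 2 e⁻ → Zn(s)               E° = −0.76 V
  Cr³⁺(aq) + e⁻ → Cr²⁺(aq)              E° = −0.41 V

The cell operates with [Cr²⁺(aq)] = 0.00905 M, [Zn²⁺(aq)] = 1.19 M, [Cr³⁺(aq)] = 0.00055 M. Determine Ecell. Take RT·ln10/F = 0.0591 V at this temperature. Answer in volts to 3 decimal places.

+0.276 V

Cr³⁺/Cr²⁺ is reduced (cathode, E° = −0.41 V) and Zn²⁺/Zn is oxidized (anode).
E°cell = −0.41 − (−0.76) = +0.35 V, with n = 2 electrons transferred.
Balancing gives 2 Cr³⁺(aq) + Zn(s) → 2 Cr²⁺(aq) + Zn²⁺(aq); hence Q = ([Cr²⁺(aq)]^2·[Zn²⁺(aq)]) / [Cr³⁺(aq)]^2 = 322 (log Q = 2.508).
Applying E = E° − (RT ln10/nF)·log Q gives +0.35 − (0.0591/2)(2.508) = +0.276 V.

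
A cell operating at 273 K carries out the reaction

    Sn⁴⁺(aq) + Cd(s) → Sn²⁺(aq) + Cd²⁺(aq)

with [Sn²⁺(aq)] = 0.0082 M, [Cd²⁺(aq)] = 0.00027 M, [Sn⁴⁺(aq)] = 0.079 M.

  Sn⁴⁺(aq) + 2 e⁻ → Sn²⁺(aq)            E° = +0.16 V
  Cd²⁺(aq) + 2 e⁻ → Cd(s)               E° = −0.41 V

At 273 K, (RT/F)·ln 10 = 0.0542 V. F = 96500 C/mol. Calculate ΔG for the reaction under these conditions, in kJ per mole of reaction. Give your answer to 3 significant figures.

−134 kJ/mol

The standard cell potential is +0.16 − (−0.41) = +0.57 V, with n = 2 electrons in the balanced equation.
Here Q = ([Sn²⁺(aq)]·[Cd²⁺(aq)]) / [Sn⁴⁺(aq)] = 2.8×10^−5 (log Q = −4.552), giving E = +0.57 − (0.0542/2)·(−4.552) = +0.6934 V.
Finally ΔG = −nFE = −(2)(96500 C/mol)(+0.6934 V) = −134 kJ/mol.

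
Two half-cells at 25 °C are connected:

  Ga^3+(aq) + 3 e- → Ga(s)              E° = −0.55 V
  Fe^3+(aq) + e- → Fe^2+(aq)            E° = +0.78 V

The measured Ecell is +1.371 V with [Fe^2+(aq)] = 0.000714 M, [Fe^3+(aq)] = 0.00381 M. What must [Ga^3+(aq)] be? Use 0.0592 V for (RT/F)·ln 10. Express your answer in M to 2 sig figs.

Fe³⁺/Fe²⁺ is the cathode (higher E°); E°cell = +0.78 − (−0.55) = +1.33 V with n = 3.
Rearranging E = E° − (0.0592/n)·log Q gives log Q = 3(+1.33 − (+1.371))/0.0592 = −2.078.
Balancing electrons gives 3 Fe^3+(aq) + Ga(s) → 3 Fe^2+(aq) + Ga^3+(aq); thus Q = ([Fe^2+(aq)]^3·[Ga^3+(aq)]) / [Fe^3+(aq)]^3.
Isolating [Ga^3+(aq)] in Q = 10^{−2.078} yields log [Ga^3+(aq)] = 0.104, i.e. 1.3 M.

1.3 M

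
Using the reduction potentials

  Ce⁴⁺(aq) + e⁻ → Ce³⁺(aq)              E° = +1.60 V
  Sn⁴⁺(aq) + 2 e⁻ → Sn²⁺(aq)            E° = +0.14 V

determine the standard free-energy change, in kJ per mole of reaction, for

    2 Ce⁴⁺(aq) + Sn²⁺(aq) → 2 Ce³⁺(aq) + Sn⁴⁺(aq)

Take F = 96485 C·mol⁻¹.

In the reaction as written Ce⁴⁺(aq) is reduced, so the Ce⁴⁺/Ce³⁺ couple is the cathode and Sn⁴⁺/Sn²⁺ is the anode.
E°cell = +1.60 − (+0.14) = +1.46 V; balancing electrons gives n = 2.
ΔG° = −nFE°cell = −(2)(96485)(+1.46) J/mol = −282 kJ/mol.

−282 kJ/mol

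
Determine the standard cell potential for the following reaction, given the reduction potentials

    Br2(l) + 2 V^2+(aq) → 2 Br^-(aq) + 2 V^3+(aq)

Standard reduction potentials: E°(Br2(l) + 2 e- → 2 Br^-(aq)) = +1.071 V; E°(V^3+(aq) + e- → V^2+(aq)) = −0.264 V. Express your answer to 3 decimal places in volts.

Br2(l) gains electrons, so the Br₂/Br⁻ couple is the cathode; the V³⁺/V²⁺ couple is the anode.
E°cell = E°(cathode) − E°(anode) = +1.071 − (−0.264) = +1.335 V.

+1.335 V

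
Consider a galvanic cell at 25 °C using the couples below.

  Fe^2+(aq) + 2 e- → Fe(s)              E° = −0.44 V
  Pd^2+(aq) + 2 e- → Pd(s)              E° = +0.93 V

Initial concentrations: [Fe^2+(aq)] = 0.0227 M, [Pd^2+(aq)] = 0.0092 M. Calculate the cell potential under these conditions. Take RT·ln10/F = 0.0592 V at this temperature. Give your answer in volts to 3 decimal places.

+1.358 V

Pd²⁺/Pd is reduced (cathode, E° = +0.93 V) and Fe²⁺/Fe is oxidized (anode).
The standard potential is +0.93 − (−0.44) = +1.37 V and the balanced reaction transfers n = 2 electrons.
Balancing gives Pd^2+(aq) + Fe(s) → Pd(s) + Fe^2+(aq); hence Q = [Fe^2+(aq)] / [Pd^2+(aq)] = 2.47 (log Q = 0.392).
By the Nernst equation, E = +1.37 − (0.0592/2)·(0.392) = +1.358 V.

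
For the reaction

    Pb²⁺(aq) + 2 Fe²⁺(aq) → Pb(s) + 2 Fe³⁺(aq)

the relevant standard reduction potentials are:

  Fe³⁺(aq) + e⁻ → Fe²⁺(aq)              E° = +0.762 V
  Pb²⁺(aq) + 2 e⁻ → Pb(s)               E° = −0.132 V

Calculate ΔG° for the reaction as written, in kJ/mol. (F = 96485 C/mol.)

+173 kJ/mol

In the reaction as written Pb²⁺(aq) is reduced, so the Pb²⁺/Pb couple is the cathode and Fe³⁺/Fe²⁺ is the anode.
E°cell = −0.132 − (+0.762) = −0.894 V; balancing electrons gives n = 2.
ΔG° = −nFE°cell = −(2)(96485)(−0.894) J/mol = +173 kJ/mol.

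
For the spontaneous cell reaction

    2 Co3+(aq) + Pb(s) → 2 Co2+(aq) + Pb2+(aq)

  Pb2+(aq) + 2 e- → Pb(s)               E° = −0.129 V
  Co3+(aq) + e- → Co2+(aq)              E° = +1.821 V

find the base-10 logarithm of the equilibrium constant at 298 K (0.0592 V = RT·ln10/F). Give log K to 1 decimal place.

The Co³⁺/Co²⁺ couple is reduced (cathode); E°cell = +1.821 − (−0.129) = +1.950 V with n = 2.
At equilibrium E = 0, so log K = nE°cell / 0.0592 = (2)(+1.950) / 0.0592 = 65.9.

log K = 65.9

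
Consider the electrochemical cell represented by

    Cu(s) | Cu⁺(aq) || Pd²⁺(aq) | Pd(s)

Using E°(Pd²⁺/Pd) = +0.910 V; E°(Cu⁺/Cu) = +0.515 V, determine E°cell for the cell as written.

+0.395 V

By convention the left-hand electrode in cell notation is the anode (oxidation) and the right-hand electrode is the cathode (reduction).
E°cell = E°(right) − E°(left) = +0.910 − (+0.515) = +0.395 V.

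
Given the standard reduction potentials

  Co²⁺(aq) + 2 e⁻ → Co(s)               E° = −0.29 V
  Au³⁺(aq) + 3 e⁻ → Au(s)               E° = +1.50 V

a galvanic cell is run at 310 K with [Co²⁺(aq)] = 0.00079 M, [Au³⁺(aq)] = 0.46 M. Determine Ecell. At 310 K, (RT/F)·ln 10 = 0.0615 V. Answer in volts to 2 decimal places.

+1.88 V

Au³⁺/Au is reduced (cathode, E° = +1.50 V) and Co²⁺/Co is oxidized (anode).
E°cell = +1.50 − (−0.29) = +1.79 V, with n = 6 electrons transferred.
For the overall reaction 2 Au³⁺(aq) + 3 Co(s) → 2 Au(s) + 3 Co²⁺(aq), Q = [Co²⁺(aq)]^3 / [Au³⁺(aq)]^2 = 2.33×10^−9, giving log Q = −8.633.
E = E° − (0.0615/n)·log Q = +1.79 − (0.0615/6)(−8.633) = +1.88 V.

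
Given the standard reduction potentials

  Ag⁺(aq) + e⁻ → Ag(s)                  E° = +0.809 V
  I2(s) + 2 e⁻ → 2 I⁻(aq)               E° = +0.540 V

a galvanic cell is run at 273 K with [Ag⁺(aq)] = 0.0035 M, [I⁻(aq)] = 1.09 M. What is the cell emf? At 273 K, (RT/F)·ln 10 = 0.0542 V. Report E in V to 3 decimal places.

+0.138 V

The Ag⁺/Ag couple has the more positive E°, so it is the cathode; I₂/I⁻ is the anode.
E°cell = +0.809 − (+0.540) = +0.269 V, with n = 2 electrons transferred.
For the overall reaction 2 Ag⁺(aq) + 2 I⁻(aq) → 2 Ag(s) + I2(s), Q = 1 / ([Ag⁺(aq)]^2·[I⁻(aq)]^2) = 6.87×10^4, giving log Q = 4.837.
Applying E = E° − (RT ln10/nF)·log Q gives +0.269 − (0.0542/2)(4.837) = +0.138 V.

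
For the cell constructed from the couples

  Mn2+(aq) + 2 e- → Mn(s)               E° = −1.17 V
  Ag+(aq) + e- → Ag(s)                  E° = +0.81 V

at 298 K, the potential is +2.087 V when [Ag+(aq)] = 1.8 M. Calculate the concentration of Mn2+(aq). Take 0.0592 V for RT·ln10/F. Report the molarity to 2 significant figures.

Ag⁺/Ag is the cathode (higher E°); E°cell = +0.81 − (−1.17) = +1.98 V with n = 2.
Rearranging E = E° − (0.0592/n)·log Q gives log Q = 2(+1.98 − (+2.087))/0.0592 = −3.615.
Balancing electrons gives 2 Ag+(aq) + Mn(s) → 2 Ag(s) + Mn2+(aq); thus Q = [Mn2+(aq)] / [Ag+(aq)]^2.
Isolating [Mn2+(aq)] in Q = 10^{−3.615} yields log [Mn2+(aq)] = −3.104, i.e. 0.00079 M.

0.00079 M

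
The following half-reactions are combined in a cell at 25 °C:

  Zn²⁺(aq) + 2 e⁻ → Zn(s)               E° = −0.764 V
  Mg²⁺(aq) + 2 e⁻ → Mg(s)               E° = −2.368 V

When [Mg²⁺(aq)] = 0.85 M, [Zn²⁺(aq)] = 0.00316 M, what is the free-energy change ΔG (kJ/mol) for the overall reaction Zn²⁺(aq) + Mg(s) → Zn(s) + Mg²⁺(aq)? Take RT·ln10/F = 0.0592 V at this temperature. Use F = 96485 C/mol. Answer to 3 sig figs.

With Zn²⁺/Zn reduced at the cathode, E°cell = −0.764 − (−2.368) = +1.604 V and n = 2.
The reaction quotient is [Mg²⁺(aq)] / [Zn²⁺(aq)] = 269; by Nernst, E = +1.604 − (0.0592/2)(2.430) = +1.5321 V.
Finally ΔG = −nFE = −(2)(96485 C/mol)(+1.5321 V) = −296 kJ/mol.

−296 kJ/mol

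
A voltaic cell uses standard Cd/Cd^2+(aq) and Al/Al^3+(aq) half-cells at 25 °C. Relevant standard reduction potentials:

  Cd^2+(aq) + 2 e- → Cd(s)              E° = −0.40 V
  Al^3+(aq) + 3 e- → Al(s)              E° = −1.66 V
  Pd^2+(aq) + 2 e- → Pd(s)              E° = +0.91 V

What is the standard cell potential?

+1.26 V

Of the two couples in this cell, the one with the more positive reduction potential is reduced at the cathode: here that is Cd²⁺/Cd (−0.40 V); Al³⁺/Al (−1.66 V) is the anode.
E°cell = E°(cathode) − E°(anode) = −0.40 − (−1.66) = +1.26 V.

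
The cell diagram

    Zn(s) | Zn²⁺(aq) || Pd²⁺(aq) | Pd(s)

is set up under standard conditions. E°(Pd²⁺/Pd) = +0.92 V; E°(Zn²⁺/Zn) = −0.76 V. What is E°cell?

+1.68 V

By convention the left-hand electrode in cell notation is the anode (oxidation) and the right-hand electrode is the cathode (reduction).
E°cell = E°(right) − E°(left) = +0.92 − (−0.76) = +1.68 V.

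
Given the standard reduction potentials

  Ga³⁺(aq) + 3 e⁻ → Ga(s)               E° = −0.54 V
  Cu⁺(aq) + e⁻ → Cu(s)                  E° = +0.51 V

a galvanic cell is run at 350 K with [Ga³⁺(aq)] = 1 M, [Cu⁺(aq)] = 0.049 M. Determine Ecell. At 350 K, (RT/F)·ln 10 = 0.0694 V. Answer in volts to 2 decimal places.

+0.96 V

Cu⁺/Cu is reduced (cathode, E° = +0.51 V) and Ga³⁺/Ga is oxidized (anode).
E°cell = E°cat − E°an = +0.51 − (−0.54) = +1.05 V; n = 3.
The balanced reaction is 3 Cu⁺(aq) + Ga(s) → 3 Cu(s) + Ga³⁺(aq), so Q = [Ga³⁺(aq)] / [Cu⁺(aq)]^3 = 8.5×10^3 and log Q = 3.929.
By the Nernst equation, E = +1.05 − (0.0694/3)·(3.929) = +0.96 V.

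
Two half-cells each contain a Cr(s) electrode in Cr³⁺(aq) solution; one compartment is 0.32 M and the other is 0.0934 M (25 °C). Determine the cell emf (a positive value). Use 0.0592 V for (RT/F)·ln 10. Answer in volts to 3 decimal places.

For a concentration cell E°cell = 0, since both electrodes use the same couple.
The compartment with the higher Cr³⁺(aq) concentration (0.32 M) acts as the cathode; ions are reduced there and produced at the dilute (0.0934 M) anode.
With n = 3, Ecell = −(0.0592/3)·log([dilute]/[conc]) = −(0.0592/3)·log(0.0934/0.32) = +0.011 V.

0.011 V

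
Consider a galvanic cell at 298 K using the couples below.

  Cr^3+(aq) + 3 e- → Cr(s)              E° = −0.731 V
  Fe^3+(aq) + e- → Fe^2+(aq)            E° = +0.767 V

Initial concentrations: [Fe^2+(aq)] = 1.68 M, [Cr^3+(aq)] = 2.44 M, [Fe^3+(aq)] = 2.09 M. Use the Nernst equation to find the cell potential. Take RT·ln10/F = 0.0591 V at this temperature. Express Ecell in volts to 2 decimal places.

The Fe³⁺/Fe²⁺ couple has the more positive E°, so it is the cathode; Cr³⁺/Cr is the anode.
E°cell = E°cat − E°an = +0.767 − (−0.731) = +1.498 V; n = 3.
For the overall reaction 3 Fe^3+(aq) + Cr(s) → 3 Fe^2+(aq) + Cr^3+(aq), Q = ([Fe^2+(aq)]^3·[Cr^3+(aq)]) / [Fe^3+(aq)]^3 = 1.27, giving log Q = 0.103.
By the Nernst equation, E = +1.498 − (0.0591/3)·(0.103) = +1.50 V.

+1.50 V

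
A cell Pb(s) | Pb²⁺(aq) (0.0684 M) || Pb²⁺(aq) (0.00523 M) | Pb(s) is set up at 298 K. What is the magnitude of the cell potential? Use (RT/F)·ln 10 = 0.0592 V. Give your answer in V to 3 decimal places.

0.033 V

For a concentration cell E°cell = 0, since both electrodes use the same couple.
The compartment with the higher Pb²⁺(aq) concentration (0.0684 M) acts as the cathode; ions are reduced there and produced at the dilute (0.00523 M) anode.
With n = 2, Ecell = −(0.0592/2)·log([dilute]/[conc]) = −(0.0592/2)·log(0.00523/0.0684) = +0.033 V.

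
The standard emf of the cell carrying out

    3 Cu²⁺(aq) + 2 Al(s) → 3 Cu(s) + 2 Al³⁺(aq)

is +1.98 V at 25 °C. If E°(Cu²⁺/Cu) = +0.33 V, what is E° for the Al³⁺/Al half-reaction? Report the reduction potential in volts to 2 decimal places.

In the reaction as written the Cu²⁺/Cu couple is reduced (cathode) and Al³⁺/Al is oxidized (anode), so E°cell = E°(Cu²⁺/Cu) − E°(Al³⁺/Al).
E°(Al³⁺/Al) = E°(cathode) − E°cell = +0.33 − (+1.98) = −1.65 V.

−1.65 V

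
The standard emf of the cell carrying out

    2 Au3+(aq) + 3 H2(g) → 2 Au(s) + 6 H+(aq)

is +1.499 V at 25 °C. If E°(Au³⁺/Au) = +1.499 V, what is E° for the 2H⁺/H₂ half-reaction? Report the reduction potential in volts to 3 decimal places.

+0.000 V

In the reaction as written the Au³⁺/Au couple is reduced (cathode) and 2H⁺/H₂ is oxidized (anode), so E°cell = E°(Au³⁺/Au) − E°(2H⁺/H₂).
E°(2H⁺/H₂) = E°(cathode) − E°cell = +1.499 − (+1.499) = +0.000 V.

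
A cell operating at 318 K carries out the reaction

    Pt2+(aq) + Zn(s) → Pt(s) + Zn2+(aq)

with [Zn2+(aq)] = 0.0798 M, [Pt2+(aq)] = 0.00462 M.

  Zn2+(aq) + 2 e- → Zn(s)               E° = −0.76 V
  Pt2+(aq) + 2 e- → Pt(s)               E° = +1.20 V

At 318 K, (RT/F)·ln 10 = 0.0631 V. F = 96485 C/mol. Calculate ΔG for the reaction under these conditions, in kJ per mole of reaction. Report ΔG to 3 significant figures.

−371 kJ/mol

E°cell = +1.20 − (−0.76) = +1.96 V; the balanced reaction transfers n = 2 electrons.
Here Q = [Zn2+(aq)] / [Pt2+(aq)] = 17.3 (log Q = 1.237), giving E = +1.96 − (0.0631/2)·(1.237) = +1.9210 V.
Finally ΔG = −nFE = −(2)(96485 C/mol)(+1.9210 V) = −371 kJ/mol.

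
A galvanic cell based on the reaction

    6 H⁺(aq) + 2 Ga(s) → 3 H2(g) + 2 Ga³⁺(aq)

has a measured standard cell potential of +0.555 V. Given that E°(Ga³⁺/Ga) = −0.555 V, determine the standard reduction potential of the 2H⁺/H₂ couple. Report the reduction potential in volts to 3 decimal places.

In the reaction as written the 2H⁺/H₂ couple is reduced (cathode) and Ga³⁺/Ga is oxidized (anode), so E°cell = E°(2H⁺/H₂) − E°(Ga³⁺/Ga).
E°(2H⁺/H₂) = E°cell + E°(anode) = +0.555 + (−0.555) = +0.000 V.

+0.000 V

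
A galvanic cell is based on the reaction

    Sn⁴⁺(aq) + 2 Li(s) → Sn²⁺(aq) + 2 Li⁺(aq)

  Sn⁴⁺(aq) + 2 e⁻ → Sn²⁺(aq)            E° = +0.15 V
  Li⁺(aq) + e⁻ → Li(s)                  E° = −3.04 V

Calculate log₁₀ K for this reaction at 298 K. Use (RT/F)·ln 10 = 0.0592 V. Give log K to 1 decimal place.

The Sn⁴⁺/Sn²⁺ couple is reduced (cathode); E°cell = +0.15 − (−3.04) = +3.19 V with n = 2.
At equilibrium E = 0, so log K = nE°cell / 0.0592 = (2)(+3.19) / 0.0592 = 107.8.

log K = 107.8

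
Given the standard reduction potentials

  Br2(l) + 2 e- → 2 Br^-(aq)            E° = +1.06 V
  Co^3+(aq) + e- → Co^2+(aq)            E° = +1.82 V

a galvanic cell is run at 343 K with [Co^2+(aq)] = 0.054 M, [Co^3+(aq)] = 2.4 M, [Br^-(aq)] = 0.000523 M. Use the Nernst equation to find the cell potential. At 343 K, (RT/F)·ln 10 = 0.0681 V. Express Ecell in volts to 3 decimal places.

Co³⁺/Co²⁺ is reduced (cathode, E° = +1.82 V) and Br₂/Br⁻ is oxidized (anode).
The standard potential is +1.82 − (+1.06) = +0.76 V and the balanced reaction transfers n = 2 electrons.
The balanced reaction is 2 Co^3+(aq) + 2 Br^-(aq) → 2 Co^2+(aq) + Br2(l), so Q = [Co^2+(aq)]^2 / ([Co^3+(aq)]^2·[Br^-(aq)]^2) = 1.85×10^3 and log Q = 3.267.
Applying E = E° − (RT ln10/nF)·log Q gives +0.76 − (0.0681/2)(3.267) = +0.649 V.

+0.649 V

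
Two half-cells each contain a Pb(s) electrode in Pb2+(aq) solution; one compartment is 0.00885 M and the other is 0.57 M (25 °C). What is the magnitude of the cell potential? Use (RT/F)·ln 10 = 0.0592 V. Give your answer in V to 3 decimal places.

For a concentration cell E°cell = 0, since both electrodes use the same couple.
The compartment with the higher Pb2+(aq) concentration (0.57 M) acts as the cathode; ions are reduced there and produced at the dilute (0.00885 M) anode.
With n = 2, Ecell = −(0.0592/2)·log([dilute]/[conc]) = −(0.0592/2)·log(0.00885/0.57) = +0.054 V.

0.054 V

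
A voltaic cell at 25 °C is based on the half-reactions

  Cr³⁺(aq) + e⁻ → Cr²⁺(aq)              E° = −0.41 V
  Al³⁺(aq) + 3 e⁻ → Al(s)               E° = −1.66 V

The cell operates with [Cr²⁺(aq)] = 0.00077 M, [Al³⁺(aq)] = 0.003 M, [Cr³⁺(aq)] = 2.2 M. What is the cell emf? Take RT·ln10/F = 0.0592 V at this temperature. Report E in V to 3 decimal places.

+1.504 V

Cr³⁺/Cr²⁺ is reduced (cathode, E° = −0.41 V) and Al³⁺/Al is oxidized (anode).
E°cell = E°cat − E°an = −0.41 − (−1.66) = +1.25 V; n = 3.
The balanced reaction is 3 Cr³⁺(aq) + Al(s) → 3 Cr²⁺(aq) + Al³⁺(aq), so Q = ([Cr²⁺(aq)]^3·[Al³⁺(aq)]) / [Cr³⁺(aq)]^3 = 1.29×10^−13 and log Q = −12.891.
By the Nernst equation, E = +1.25 − (0.0592/3)·(−12.891) = +1.504 V.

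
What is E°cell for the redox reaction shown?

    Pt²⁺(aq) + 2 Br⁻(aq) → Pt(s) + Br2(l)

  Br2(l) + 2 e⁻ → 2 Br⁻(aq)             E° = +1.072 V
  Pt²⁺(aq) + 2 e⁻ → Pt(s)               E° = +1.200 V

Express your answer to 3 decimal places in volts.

Pt²⁺(aq) gains electrons, so the Pt²⁺/Pt couple is the cathode; the Br₂/Br⁻ couple is the anode.
E°cell = E°(cathode) − E°(anode) = +1.200 − (+1.072) = +0.128 V.
The positive value indicates the reaction is spontaneous as written.

+0.128 V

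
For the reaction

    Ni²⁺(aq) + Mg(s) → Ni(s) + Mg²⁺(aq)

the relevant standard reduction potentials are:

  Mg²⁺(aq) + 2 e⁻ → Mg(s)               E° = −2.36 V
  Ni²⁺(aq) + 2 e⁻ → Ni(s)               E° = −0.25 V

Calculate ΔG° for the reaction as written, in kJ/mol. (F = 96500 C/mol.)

−407 kJ/mol

In the reaction as written Ni²⁺(aq) is reduced, so the Ni²⁺/Ni couple is the cathode and Mg²⁺/Mg is the anode.
E°cell = −0.25 − (−2.36) = +2.11 V; balancing electrons gives n = 2.
ΔG° = −nFE°cell = −(2)(96500)(+2.11) J/mol = −407 kJ/mol.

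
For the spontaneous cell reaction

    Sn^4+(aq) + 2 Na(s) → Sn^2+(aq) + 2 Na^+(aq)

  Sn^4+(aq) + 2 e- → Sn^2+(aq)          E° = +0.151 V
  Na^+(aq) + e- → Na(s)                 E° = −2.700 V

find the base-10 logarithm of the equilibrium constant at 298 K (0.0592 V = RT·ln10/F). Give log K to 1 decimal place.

log K = 96.3

The Sn⁴⁺/Sn²⁺ couple is reduced (cathode); E°cell = +0.151 − (−2.700) = +2.851 V with n = 2.
At equilibrium E = 0, so log K = nE°cell / 0.0592 = (2)(+2.851) / 0.0592 = 96.3.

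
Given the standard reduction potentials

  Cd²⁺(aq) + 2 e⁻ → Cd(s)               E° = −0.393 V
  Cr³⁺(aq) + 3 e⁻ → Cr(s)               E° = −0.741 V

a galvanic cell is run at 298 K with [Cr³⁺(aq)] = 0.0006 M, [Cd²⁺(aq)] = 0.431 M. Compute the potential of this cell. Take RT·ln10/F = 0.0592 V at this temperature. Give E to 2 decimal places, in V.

+0.40 V

The Cd²⁺/Cd couple has the more positive E°, so it is the cathode; Cr³⁺/Cr is the anode.
The standard potential is −0.393 − (−0.741) = +0.348 V and the balanced reaction transfers n = 6 electrons.
For the overall reaction 3 Cd²⁺(aq) + 2 Cr(s) → 3 Cd(s) + 2 Cr³⁺(aq), Q = [Cr³⁺(aq)]^2 / [Cd²⁺(aq)]^3 = 4.5×10^−6, giving log Q = −5.347.
Applying E = E° − (RT ln10/nF)·log Q gives +0.348 − (0.0592/6)(−5.347) = +0.40 V.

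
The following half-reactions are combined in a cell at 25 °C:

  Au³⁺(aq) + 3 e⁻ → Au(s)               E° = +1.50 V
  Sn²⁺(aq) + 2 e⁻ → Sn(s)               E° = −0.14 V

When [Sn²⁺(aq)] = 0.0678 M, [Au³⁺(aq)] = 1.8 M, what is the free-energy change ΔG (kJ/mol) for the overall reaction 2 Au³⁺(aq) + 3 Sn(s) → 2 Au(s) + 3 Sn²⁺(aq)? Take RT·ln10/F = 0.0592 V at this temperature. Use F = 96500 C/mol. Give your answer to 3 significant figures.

−972 kJ/mol

The standard cell potential is +1.50 − (−0.14) = +1.64 V, with n = 6 electrons in the balanced equation.
The reaction quotient is [Sn²⁺(aq)]^3 / [Au³⁺(aq)]^2 = 9.62×10^−5; by Nernst, E = +1.64 − (0.0592/6)(−4.017) = +1.6796 V.
Then ΔG = −nFE = −6 × 96500 × +1.6796 J/mol = −972 kJ/mol.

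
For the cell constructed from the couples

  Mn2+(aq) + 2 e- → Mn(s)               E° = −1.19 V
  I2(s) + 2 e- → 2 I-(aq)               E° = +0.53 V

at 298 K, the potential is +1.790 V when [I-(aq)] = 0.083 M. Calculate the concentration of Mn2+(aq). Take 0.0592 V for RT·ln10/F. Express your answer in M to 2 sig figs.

0.63 M

The I₂/I⁻ couple has the larger reduction potential, so it is the cathode: E°cell = +0.53 − (−1.19) = +1.72 V and n = 2.
Since E = E° − (0.0592/n)·log Q, log Q = n(E° − E)/0.0592 = −2.365.
Balancing electrons gives I2(s) + Mn(s) → 2 I-(aq) + Mn2+(aq); thus Q = [I-(aq)]^2·[Mn2+(aq)].
Solving for the unknown gives log [Mn2+(aq)] = −0.203, so [Mn2+(aq)] ≈ 0.63 M.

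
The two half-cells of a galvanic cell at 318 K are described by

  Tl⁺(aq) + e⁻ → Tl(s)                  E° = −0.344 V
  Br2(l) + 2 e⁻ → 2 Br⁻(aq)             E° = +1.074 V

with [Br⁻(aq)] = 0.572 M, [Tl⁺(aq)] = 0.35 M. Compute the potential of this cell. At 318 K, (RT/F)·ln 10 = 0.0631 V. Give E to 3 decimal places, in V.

+1.462 V

Since E°(Br₂/Br⁻) > E°(Tl⁺/Tl), Br₂/Br⁻ serves as the cathode.
E°cell = +1.074 − (−0.344) = +1.418 V, with n = 2 electrons transferred.
Balancing gives Br2(l) + 2 Tl(s) → 2 Br⁻(aq) + 2 Tl⁺(aq); hence Q = [Br⁻(aq)]^2·[Tl⁺(aq)]^2 = 0.0401 (log Q = −1.397).
E = E° − (0.0631/n)·log Q = +1.418 − (0.0631/2)(−1.397) = +1.462 V.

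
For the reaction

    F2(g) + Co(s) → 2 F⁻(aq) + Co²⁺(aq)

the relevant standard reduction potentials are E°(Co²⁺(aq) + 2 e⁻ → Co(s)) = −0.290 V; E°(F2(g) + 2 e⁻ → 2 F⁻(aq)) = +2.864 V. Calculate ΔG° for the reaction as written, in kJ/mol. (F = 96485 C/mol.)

In the reaction as written F2(g) is reduced, so the F₂/F⁻ couple is the cathode and Co²⁺/Co is the anode.
E°cell = +2.864 − (−0.290) = +3.154 V; balancing electrons gives n = 2.
ΔG° = −nFE°cell = −(2)(96485)(+3.154) J/mol = −609 kJ/mol.

−609 kJ/mol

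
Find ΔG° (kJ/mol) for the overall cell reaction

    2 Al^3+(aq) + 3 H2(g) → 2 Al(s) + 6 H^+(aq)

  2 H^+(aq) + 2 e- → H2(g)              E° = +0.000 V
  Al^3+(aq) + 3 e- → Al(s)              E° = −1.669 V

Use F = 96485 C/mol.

In the reaction as written Al^3+(aq) is reduced, so the Al³⁺/Al couple is the cathode and 2H⁺/H₂ is the anode.
E°cell = −1.669 − (+0.000) = −1.669 V; balancing electrons gives n = 6.
ΔG° = −nFE°cell = −(6)(96485)(−1.669) J/mol = +966 kJ/mol.

+966 kJ/mol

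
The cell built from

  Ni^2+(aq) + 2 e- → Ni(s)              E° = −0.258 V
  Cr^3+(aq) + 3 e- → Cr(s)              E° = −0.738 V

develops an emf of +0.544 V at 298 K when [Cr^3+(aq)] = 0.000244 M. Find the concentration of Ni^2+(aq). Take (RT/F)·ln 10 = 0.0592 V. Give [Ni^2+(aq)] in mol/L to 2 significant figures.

0.57 M

Ni²⁺/Ni is the cathode (higher E°); E°cell = −0.258 − (−0.738) = +0.480 V with n = 6.
Since E = E° − (0.0592/n)·log Q, log Q = n(E° − E)/0.0592 = −6.486.
For 3 Ni^2+(aq) + 2 Cr(s) → 3 Ni(s) + 2 Cr^3+(aq), the reaction quotient is Q = [Cr^3+(aq)]^2 / [Ni^2+(aq)]^3.
Substituting the known concentrations and solving, log [Ni^2+(aq)] = −0.246 and [Ni^2+(aq)] = 0.57 M.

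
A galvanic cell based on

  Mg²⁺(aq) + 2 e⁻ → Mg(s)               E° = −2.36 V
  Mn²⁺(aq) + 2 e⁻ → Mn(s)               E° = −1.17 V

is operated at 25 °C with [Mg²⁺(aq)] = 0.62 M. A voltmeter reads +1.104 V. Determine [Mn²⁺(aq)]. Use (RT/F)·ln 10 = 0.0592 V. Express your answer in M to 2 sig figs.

The Mn²⁺/Mn couple has the larger reduction potential, so it is the cathode: E°cell = −1.17 − (−2.36) = +1.19 V and n = 2.
From the Nernst equation, log Q = n(E° − E)/0.0592 = 2·(+1.19 − (+1.104))/0.0592 = 2.905.
Balancing electrons gives Mn²⁺(aq) + Mg(s) → Mn(s) + Mg²⁺(aq); thus Q = [Mg²⁺(aq)] / [Mn²⁺(aq)].
Substituting the known concentrations and solving, log [Mn²⁺(aq)] = −3.113 and [Mn²⁺(aq)] = 0.00077 M.

0.00077 M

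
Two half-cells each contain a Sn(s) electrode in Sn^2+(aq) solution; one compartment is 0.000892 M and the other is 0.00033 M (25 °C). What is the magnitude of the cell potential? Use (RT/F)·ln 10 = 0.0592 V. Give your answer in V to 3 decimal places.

0.013 V

For a concentration cell E°cell = 0, since both electrodes use the same couple.
The compartment with the higher Sn^2+(aq) concentration (0.000892 M) acts as the cathode; ions are reduced there and produced at the dilute (0.00033 M) anode.
With n = 2, Ecell = −(0.0592/2)·log([dilute]/[conc]) = −(0.0592/2)·log(0.00033/0.000892) = +0.013 V.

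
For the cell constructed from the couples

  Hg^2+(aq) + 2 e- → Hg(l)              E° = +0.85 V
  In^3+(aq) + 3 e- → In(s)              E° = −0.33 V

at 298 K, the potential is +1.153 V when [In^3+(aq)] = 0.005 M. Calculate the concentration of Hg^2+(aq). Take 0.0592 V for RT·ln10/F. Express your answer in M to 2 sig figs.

0.0036 M

The Hg²⁺/Hg couple has the larger reduction potential, so it is the cathode: E°cell = +0.85 − (−0.33) = +1.18 V and n = 6.
From the Nernst equation, log Q = n(E° − E)/0.0592 = 6·(+1.18 − (+1.153))/0.0592 = 2.736.
The balanced reaction is 3 Hg^2+(aq) + 2 In(s) → 3 Hg(l) + 2 In^3+(aq), so Q = [In^3+(aq)]^2 / [Hg^2+(aq)]^3.
Substituting the known concentrations and solving, log [Hg^2+(aq)] = −2.446 and [Hg^2+(aq)] = 0.0036 M.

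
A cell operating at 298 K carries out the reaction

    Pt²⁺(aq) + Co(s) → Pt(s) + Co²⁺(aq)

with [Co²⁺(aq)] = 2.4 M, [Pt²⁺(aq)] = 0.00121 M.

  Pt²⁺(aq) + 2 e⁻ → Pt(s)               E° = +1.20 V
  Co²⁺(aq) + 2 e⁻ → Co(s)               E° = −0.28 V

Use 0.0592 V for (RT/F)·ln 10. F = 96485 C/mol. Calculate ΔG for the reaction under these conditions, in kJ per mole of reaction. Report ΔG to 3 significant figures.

With Pt²⁺/Pt reduced at the cathode, E°cell = +1.20 − (−0.28) = +1.48 V and n = 2.
Here Q = [Co²⁺(aq)] / [Pt²⁺(aq)] = 1.98×10^3 (log Q = 3.297), giving E = +1.48 − (0.0592/2)·(3.297) = +1.3824 V.
Finally ΔG = −nFE = −(2)(96485 C/mol)(+1.3824 V) = −267 kJ/mol.

−267 kJ/mol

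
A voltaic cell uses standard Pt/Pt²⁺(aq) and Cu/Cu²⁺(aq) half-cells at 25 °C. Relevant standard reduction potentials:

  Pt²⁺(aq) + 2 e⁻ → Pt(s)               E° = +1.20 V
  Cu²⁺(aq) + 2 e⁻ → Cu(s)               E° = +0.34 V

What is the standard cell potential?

The Pt²⁺/Pt couple has the higher E°, so Pt ion is reduced (cathode) and Cu is oxidized (anode).
E°cell = E°(cathode) − E°(anode) = +1.20 − (+0.34) = +0.86 V.

+0.86 V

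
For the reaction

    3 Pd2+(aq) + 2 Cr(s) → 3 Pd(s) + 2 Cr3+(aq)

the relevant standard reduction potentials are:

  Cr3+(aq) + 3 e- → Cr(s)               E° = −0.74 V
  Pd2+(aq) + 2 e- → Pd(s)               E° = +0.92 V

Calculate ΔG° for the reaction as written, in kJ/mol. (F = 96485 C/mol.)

−961 kJ/mol

In the reaction as written Pd2+(aq) is reduced, so the Pd²⁺/Pd couple is the cathode and Cr³⁺/Cr is the anode.
E°cell = +0.92 − (−0.74) = +1.66 V; balancing electrons gives n = 6.
ΔG° = −nFE°cell = −(6)(96485)(+1.66) J/mol = −961 kJ/mol.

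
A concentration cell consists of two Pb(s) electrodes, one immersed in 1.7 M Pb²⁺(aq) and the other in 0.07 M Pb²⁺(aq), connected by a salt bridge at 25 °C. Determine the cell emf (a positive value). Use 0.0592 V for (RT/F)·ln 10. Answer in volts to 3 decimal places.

0.041 V

For a concentration cell E°cell = 0, since both electrodes use the same couple.
The compartment with the higher Pb²⁺(aq) concentration (1.7 M) acts as the cathode; ions are reduced there and produced at the dilute (0.07 M) anode.
With n = 2, Ecell = −(0.0592/2)·log([dilute]/[conc]) = −(0.0592/2)·log(0.07/1.7) = +0.041 V.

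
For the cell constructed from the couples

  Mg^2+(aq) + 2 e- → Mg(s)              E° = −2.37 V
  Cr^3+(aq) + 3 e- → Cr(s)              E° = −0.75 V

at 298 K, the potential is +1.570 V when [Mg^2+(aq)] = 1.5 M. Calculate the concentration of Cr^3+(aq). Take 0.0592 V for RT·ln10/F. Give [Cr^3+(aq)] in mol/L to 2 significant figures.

0.0054 M

The Cr³⁺/Cr couple has the larger reduction potential, so it is the cathode: E°cell = −0.75 − (−2.37) = +1.62 V and n = 6.
Rearranging E = E° − (0.0592/n)·log Q gives log Q = 6(+1.62 − (+1.570))/0.0592 = 5.068.
Balancing electrons gives 2 Cr^3+(aq) + 3 Mg(s) → 2 Cr(s) + 3 Mg^2+(aq); thus Q = [Mg^2+(aq)]^3 / [Cr^3+(aq)]^2.
Isolating [Cr^3+(aq)] in Q = 10^{5.068} yields log [Cr^3+(aq)] = −2.270, i.e. 0.0054 M.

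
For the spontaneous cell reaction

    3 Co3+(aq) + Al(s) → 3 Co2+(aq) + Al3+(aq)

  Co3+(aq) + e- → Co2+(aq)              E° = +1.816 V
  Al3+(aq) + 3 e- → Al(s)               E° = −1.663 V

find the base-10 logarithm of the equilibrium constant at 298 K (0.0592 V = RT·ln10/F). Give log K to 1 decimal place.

The Co³⁺/Co²⁺ couple is reduced (cathode); E°cell = +1.816 − (−1.663) = +3.479 V with n = 3.
At equilibrium E = 0, so log K = nE°cell / 0.0592 = (3)(+3.479) / 0.0592 = 176.3.

log K = 176.3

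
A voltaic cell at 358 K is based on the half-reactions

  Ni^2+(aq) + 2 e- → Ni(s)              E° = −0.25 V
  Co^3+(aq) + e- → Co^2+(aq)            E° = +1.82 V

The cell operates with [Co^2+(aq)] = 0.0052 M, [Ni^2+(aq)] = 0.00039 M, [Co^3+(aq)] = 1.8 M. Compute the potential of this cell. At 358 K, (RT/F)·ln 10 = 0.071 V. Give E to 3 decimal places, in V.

+2.371 V

Co³⁺/Co²⁺ is reduced (cathode, E° = +1.82 V) and Ni²⁺/Ni is oxidized (anode).
E°cell = +1.82 − (−0.25) = +2.07 V, with n = 2 electrons transferred.
For the overall reaction 2 Co^3+(aq) + Ni(s) → 2 Co^2+(aq) + Ni^2+(aq), Q = ([Co^2+(aq)]^2·[Ni^2+(aq)]) / [Co^3+(aq)]^2 = 3.25×10^−9, giving log Q = −8.487.
E = E° − (0.071/n)·log Q = +2.07 − (0.071/2)(−8.487) = +2.371 V.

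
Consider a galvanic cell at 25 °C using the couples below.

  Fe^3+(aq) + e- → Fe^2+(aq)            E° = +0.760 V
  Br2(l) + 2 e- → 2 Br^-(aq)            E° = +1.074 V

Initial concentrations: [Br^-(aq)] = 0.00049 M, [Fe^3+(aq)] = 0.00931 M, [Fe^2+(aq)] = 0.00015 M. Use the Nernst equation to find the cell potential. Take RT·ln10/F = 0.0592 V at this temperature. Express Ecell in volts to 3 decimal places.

Br₂/Br⁻ is reduced (cathode, E° = +1.074 V) and Fe³⁺/Fe²⁺ is oxidized (anode).
E°cell = +1.074 − (+0.760) = +0.314 V, with n = 2 electrons transferred.
Balancing gives Br2(l) + 2 Fe^2+(aq) → 2 Br^-(aq) + 2 Fe^3+(aq); hence Q = ([Br^-(aq)]^2·[Fe^3+(aq)]^2) / [Fe^2+(aq)]^2 = 0.000925 (log Q = −3.034).
By the Nernst equation, E = +0.314 − (0.0592/2)·(−3.034) = +0.404 V.

+0.404 V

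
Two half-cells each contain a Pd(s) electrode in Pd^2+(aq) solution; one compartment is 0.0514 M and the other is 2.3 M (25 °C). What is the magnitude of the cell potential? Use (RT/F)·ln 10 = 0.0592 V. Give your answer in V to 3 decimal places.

0.049 V

For a concentration cell E°cell = 0, since both electrodes use the same couple.
The compartment with the higher Pd^2+(aq) concentration (2.3 M) acts as the cathode; ions are reduced there and produced at the dilute (0.0514 M) anode.
With n = 2, Ecell = −(0.0592/2)·log([dilute]/[conc]) = −(0.0592/2)·log(0.0514/2.3) = +0.049 V.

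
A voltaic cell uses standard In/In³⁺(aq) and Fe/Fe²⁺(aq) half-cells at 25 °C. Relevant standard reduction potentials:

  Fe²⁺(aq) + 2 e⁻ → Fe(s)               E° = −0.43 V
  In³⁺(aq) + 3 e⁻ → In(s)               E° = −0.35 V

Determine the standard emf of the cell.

+0.08 V

Of the two couples in this cell, the one with the more positive reduction potential is reduced at the cathode: here that is In³⁺/In (−0.35 V); Fe²⁺/Fe (−0.43 V) is the anode.
E°cell = E°(cathode) − E°(anode) = −0.35 − (−0.43) = +0.08 V.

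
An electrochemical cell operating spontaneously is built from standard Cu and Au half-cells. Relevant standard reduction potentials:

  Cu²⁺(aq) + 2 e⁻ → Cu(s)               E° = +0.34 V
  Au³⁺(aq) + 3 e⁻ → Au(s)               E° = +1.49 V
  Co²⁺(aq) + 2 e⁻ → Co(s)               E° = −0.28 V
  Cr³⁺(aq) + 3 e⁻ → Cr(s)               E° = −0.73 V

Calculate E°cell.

Of the two couples in this cell, the one with the more positive reduction potential is reduced at the cathode: here that is Au³⁺/Au (+1.49 V); Cu²⁺/Cu (+0.34 V) is the anode.
E°cell = E°(cathode) − E°(anode) = +1.49 − (+0.34) = +1.15 V.

+1.15 V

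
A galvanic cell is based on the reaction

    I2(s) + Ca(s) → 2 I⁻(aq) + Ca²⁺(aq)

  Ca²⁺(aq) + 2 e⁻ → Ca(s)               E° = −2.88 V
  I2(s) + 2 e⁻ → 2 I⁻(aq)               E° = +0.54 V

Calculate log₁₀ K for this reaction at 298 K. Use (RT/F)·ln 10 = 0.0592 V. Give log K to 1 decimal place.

The I₂/I⁻ couple is reduced (cathode); E°cell = +0.54 − (−2.88) = +3.42 V with n = 2.
At equilibrium E = 0, so log K = nE°cell / 0.0592 = (2)(+3.42) / 0.0592 = 115.5.

log K = 115.5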